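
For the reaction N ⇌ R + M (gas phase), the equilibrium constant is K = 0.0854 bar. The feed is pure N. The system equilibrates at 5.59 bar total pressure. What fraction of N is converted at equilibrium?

Take 1 mol N as basis and let X be its fractional conversion, so ξ = X.
Species balance: n_N = 1 − X; n_R = X; n_M = X.
Total moles n_T = 1 + X.
Mole fractions y_i = n_i/n_T; K = p_R p_M / (p_N) with p_i = y_i·P.
This yields a degree-2 equation in X; solving on (0,1), X = 0.123.

X = 0.123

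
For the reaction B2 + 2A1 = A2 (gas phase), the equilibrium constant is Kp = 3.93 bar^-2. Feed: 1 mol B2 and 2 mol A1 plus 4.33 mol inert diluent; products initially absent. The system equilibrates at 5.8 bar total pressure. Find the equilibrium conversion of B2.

Take 1 mol B2 as basis and let X be its fractional conversion, so ξ = X.
At extent ξ: n_B2 = 1 − X; n_A1 = 2 − 2X; n_A2 = X; n_I = 4.33 (inert).
Total moles n_T = 7.33 − 2X.
With p_i = (n_i/n_T)P, Kp = p_A2 / (p_B2 p_A1^2).
This yields a degree-3 equation in X; solving on (0,1), X = 0.646.

X = 0.646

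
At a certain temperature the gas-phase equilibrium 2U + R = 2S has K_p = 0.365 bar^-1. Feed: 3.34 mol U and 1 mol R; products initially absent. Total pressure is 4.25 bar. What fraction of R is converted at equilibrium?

Take 1 mol R as basis and let X be its fractional conversion, so ξ = X.
Moles: n_U = 3.34 − 2X; n_R = 1 − X; n_S = 2X.
Total moles n_T = 4.34 − X.
With p_i = (n_i/n_T)P, K_p = p_S^2 / (p_U^2 p_R).
Substituting and setting equal to 0.365 bar^-1 gives a polynomial in X; the root in (0,1) is X = 0.514.

X = 0.514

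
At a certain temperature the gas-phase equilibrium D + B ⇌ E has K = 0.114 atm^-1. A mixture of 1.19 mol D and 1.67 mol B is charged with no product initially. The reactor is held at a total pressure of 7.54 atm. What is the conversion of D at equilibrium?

X = 0.310

Basis: 1.19 mol D initially; let X = conversion of D. Extent ξ = 1.19X.
Species balance: n_D = 1.19 − 1.19X; n_B = 1.67 − 1.19X; n_E = 1.19X.
Summing: n_T = 2.86 − 1.19X.
y_i = n_i/n_T, p_i = y_i·P. K = p_E / (p_D p_B).
This yields a degree-2 equation in X; solving on (0,1), X = 0.310.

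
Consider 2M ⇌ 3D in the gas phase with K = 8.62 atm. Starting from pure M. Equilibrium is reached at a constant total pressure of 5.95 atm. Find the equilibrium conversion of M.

X = 0.507

Take 1 mol M as basis and let X be its fractional conversion, so ξ = 0.5X.
Species balance: n_M = 1 − X; n_D = 1.5X.
Summing: n_T = 1 + 0.5X.
Mole fractions y_i = n_i/n_T; K = p_D^3 / (p_M^2) with p_i = y_i·P.
Setting this equal to 8.62 atm and taking the physical root (0 < X < 1) gives X = 0.507.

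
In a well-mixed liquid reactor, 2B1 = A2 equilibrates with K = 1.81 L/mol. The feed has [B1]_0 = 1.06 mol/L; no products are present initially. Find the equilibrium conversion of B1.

X = 0.603

Let X = conversion of B1; extent ξ = 1.06X/2 mol/L.
Concentrations: [B1] = 1.06 − 1.06X; [A2] = 0.53X.
K = [A2] / ([B1]^2).
Solving K = 1.81 for X ∈ (0,1): X = 0.603.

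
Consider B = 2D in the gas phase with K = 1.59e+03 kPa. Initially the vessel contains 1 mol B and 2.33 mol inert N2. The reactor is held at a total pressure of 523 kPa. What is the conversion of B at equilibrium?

X = 0.797

Take 1 mol B as basis and let X be its fractional conversion, so ξ = X.
Species balance: n_B = 1 − X; n_D = 2X; n_I = 2.33 (inert).
Total moles n_T = 3.33 + X.
With p_i = (n_i/n_T)P, K = p_D^2 / (p_B).
This yields a degree-2 equation in X; solving on (0,1), X = 0.797.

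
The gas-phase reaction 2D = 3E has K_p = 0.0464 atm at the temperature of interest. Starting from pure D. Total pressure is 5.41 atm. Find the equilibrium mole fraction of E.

y_E = 0.179

Take 1 mol D as basis and let X be its fractional conversion, so ξ = 0.5X.
At extent ξ: n_D = 1 − X; n_E = 1.5X.
n_T = Σnᵢ = 1 + 0.5X.
With p_i = (n_i/n_T)P, K_p = p_E^3 / (p_D^2).
Substituting and setting equal to 0.0464 atm gives a polynomial in X; the root in (0,1) is X = 0.127.
Then n_E = 0.191, n_T = 1.06, so y_E = 0.179.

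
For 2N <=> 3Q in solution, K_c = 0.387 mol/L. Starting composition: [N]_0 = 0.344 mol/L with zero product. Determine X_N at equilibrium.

X = 0.460

Let X = conversion of N; extent ξ = 0.344X/2 mol/L.
Concentrations: [N] = 0.344 − 0.344X; [Q] = 0.516X.
K_c = [Q]^3 / ([N]^2).
Setting equal to 0.387 and solving for X on (0,1) gives X = 0.460.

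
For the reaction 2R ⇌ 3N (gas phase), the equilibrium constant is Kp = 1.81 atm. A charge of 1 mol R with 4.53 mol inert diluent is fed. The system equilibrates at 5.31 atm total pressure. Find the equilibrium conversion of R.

X = 0.516

Take 1 mol R as basis and let X be its fractional conversion, so ξ = 0.5X.
Mole table: n_R = 1 − X; n_N = 1.5X; n_I = 4.53 (inert).
Summing: n_T = 5.53 + 0.5X.
Mole fractions y_i = n_i/n_T; Kp = p_N^3 / (p_R^2) with p_i = y_i·P.
Substituting and setting equal to 1.81 atm gives a polynomial in X; the root in (0,1) is X = 0.516.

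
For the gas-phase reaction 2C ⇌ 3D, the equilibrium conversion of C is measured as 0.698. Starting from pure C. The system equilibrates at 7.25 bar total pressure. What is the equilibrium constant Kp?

Take 1 mol C as basis and let X be its fractional conversion, so ξ = 0.5X.
Mole table: n_C = 1 − X; n_D = 1.5X.
n_T = Σnᵢ = 1 + 0.5X.
At X = 0.698: n_C = 0.302, n_D = 1.05, n_T = 1.35.
p_i = (n_i/n_T)·P. Kp = p_D^3 / (p_C^2) = 67.6 bar.

Kp = 67.6 bar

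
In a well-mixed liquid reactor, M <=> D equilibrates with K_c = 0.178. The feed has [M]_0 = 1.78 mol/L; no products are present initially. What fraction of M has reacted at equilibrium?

X = 0.151

Let X = conversion of M; extent ξ = 1.78·X mol/L.
Concentrations: [M] = 1.78 − 1.78X; [D] = 1.78X.
K_c = [D] / ([M]).
This equals 0.178 at X = 0.151 (the root in 0 < X < 1).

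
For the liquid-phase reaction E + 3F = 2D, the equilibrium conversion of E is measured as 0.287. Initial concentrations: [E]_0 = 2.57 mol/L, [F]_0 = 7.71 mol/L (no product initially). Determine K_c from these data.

Let X = conversion of E.
Concentrations: [E] = 2.57 − 2.57X; [F] = 7.71 − 7.71X; [D] = 5.14X.
At X = 0.287: [E] = 1.83, [F] = 5.5, [D] = 1.48.
K_c = [D]^2 / ([E] [F]^3) = 0.00715 (mol/L)^-2.

K_c = 0.00715 (mol/L)^-2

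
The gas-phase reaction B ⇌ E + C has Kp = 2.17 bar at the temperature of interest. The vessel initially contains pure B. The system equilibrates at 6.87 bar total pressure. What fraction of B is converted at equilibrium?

X = 0.490

Let X = conversion of B (basis 1 mol B); extent of reaction ξ = X.
Mole table: n_B = 1 − X; n_E = X; n_C = X.
n_T = Σnᵢ = 1 + X.
y_i = n_i/n_T, p_i = y_i·P. Kp = p_E p_C / (p_B).
Setting this equal to 2.17 bar and taking the physical root (0 < X < 1) gives X = 0.490.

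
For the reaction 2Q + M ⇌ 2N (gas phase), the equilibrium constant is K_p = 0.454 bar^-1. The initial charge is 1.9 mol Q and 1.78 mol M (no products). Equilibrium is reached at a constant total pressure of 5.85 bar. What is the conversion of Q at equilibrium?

Take 1.9 mol Q as basis and let X be its fractional conversion, so ξ = 0.95X.
At extent ξ: n_Q = 1.9 − 1.9X; n_M = 1.78 − 0.95X; n_N = 1.9X.
Total moles n_T = 3.68 − 0.95X.
Mole fractions y_i = n_i/n_T; K_p = p_N^2 / (p_Q^2 p_M) with p_i = y_i·P.
Equating to 0.454 bar^-1 and solving on 0 < X < 1: X = 0.509.

X = 0.509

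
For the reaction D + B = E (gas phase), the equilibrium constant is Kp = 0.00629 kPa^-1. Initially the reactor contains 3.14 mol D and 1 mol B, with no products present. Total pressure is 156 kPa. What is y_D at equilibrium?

Basis: 1 mol B initially; let X = conversion of B. Extent ξ = X.
Moles: n_D = 3.14 − X; n_B = 1 − X; n_E = X.
Total moles n_T = 4.14 − X.
Mole fractions y_i = n_i/n_T; Kp = p_E / (p_D p_B) with p_i = y_i·P.
Equating to 0.00629 kPa^-1 and solving on 0 < X < 1: X = 0.418.
Then n_D = 2.72, n_T = 3.72, so y_D = 0.731.

y_D = 0.731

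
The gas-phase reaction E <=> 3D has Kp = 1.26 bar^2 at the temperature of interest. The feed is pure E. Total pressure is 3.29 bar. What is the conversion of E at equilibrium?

X = 0.188

Let X = conversion of E (basis 1 mol E); extent of reaction ξ = X.
At extent ξ: n_E = 1 − X; n_D = 3X.
Summing: n_T = 1 + 2X.
With p_i = (n_i/n_T)P, Kp = p_D^3 / (p_E).
Equating to 1.26 bar^2 and solving on 0 < X < 1: X = 0.188.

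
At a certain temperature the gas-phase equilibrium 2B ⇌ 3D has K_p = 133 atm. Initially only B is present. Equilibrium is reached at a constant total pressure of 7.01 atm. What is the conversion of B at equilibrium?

X = 0.761

Let X = conversion of B (basis 1 mol B); extent of reaction ξ = 0.5X.
Moles: n_B = 1 − X; n_D = 1.5X.
n_T = Σnᵢ = 1 + 0.5X.
y_i = n_i/n_T, p_i = y_i·P. K_p = p_D^3 / (p_B^2).
Setting this equal to 133 atm and taking the physical root (0 < X < 1) gives X = 0.761.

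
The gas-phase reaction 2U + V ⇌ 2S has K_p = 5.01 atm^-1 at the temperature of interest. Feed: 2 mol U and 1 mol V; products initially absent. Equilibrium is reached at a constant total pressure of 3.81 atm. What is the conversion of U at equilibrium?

Let X = conversion of U (basis 2 mol U); extent of reaction ξ = X.
Mole table: n_U = 2 − 2X; n_V = 1 − X; n_S = 2X.
Summing: n_T = 3 − X.
y_i = n_i/n_T, p_i = y_i·P. K_p = p_S^2 / (p_U^2 p_V).
Substituting and setting equal to 5.01 atm^-1 gives a polynomial in X; the root in (0,1) is X = 0.633.

X = 0.633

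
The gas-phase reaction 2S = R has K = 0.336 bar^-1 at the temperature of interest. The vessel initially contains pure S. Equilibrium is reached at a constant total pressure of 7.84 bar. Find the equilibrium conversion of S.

Take 1 mol S as basis and let X be its fractional conversion, so ξ = 0.5X.
Moles: n_S = 1 − X; n_R = 0.5X.
Summing: n_T = 1 − 0.5X.
With p_i = (n_i/n_T)P, K = p_R / (p_S^2).
Substituting and setting equal to 0.336 bar^-1 gives a polynomial in X; the root in (0,1) is X = 0.706.

X = 0.706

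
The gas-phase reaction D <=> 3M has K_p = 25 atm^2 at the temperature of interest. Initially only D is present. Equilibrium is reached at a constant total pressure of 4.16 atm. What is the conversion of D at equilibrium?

Take 1 mol D as basis and let X be its fractional conversion, so ξ = X.
At extent ξ: n_D = 1 − X; n_M = 3X.
n_T = Σnᵢ = 1 + 2X.
y_i = n_i/n_T, p_i = y_i·P. K_p = p_M^3 / (p_D).
Setting this equal to 25 atm^2 and taking the physical root (0 < X < 1) gives X = 0.474.

X = 0.474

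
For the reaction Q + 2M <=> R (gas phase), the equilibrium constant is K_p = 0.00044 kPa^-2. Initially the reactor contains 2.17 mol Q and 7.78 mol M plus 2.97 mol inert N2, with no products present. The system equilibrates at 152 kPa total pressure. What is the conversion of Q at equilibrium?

Basis: 2.17 mol Q initially; let X = conversion of Q. Extent ξ = 2.17X.
Species balance: n_Q = 2.17 − 2.17X; n_M = 7.78 − 4.34X; n_R = 2.17X; n_I = 2.97 (inert).
Total moles n_T = 12.9 − 4.34X.
With p_i = (n_i/n_T)P, K_p = p_R / (p_Q p_M^2).
This yields a degree-3 equation in X; solving on (0,1), X = 0.701.

X = 0.701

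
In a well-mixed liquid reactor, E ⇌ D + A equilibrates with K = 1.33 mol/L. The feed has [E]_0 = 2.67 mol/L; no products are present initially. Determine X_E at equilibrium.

Let X = conversion of E; extent ξ = 2.67·X mol/L.
Concentrations: [E] = 2.67 − 2.67X; [D] = 2.67X; [A] = 2.67X.
K = [D] [A] / ([E]).
Setting equal to 1.33 and solving for X on (0,1) gives X = 0.499.

X = 0.499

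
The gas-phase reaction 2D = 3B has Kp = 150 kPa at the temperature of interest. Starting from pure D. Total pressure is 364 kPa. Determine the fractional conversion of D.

Basis: 1 mol D initially; let X = conversion of D. Extent ξ = 0.5X.
Mole table: n_D = 1 − X; n_B = 1.5X.
n_T = Σnᵢ = 1 + 0.5X.
Mole fractions y_i = n_i/n_T; Kp = p_B^3 / (p_D^2) with p_i = y_i·P.
This yields a degree-3 equation in X; solving on (0,1), X = 0.382.

X = 0.382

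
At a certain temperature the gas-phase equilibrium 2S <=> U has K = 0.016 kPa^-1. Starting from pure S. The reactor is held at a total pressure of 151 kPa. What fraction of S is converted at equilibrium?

Let X = conversion of S (basis 1 mol S); extent of reaction ξ = 0.5X.
Species balance: n_S = 1 − X; n_U = 0.5X.
n_T = Σnᵢ = 1 − 0.5X.
With p_i = (n_i/n_T)P, K = p_U / (p_S^2).
Substituting and setting equal to 0.016 kPa^-1 gives a polynomial in X; the root in (0,1) is X = 0.694.

X = 0.694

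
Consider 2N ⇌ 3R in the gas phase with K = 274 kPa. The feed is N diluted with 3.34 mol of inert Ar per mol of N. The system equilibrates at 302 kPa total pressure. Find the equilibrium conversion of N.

Let X = conversion of N (basis 1 mol N); extent of reaction ξ = 0.5X.
At extent ξ: n_N = 1 − X; n_R = 1.5X; n_I = 3.34 (inert).
Total moles n_T = 4.34 + 0.5X.
Mole fractions y_i = n_i/n_T; K = p_R^3 / (p_N^2) with p_i = y_i·P.
Setting this equal to 274 kPa and taking the physical root (0 < X < 1) gives X = 0.592.

X = 0.592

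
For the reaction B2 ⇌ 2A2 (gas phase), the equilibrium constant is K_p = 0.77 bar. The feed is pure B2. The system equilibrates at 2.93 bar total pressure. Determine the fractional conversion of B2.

X = 0.248

Let X = conversion of B2 (basis 1 mol B2); extent of reaction ξ = X.
Species balance: n_B2 = 1 − X; n_A2 = 2X.
Summing: n_T = 1 + X.
With p_i = (n_i/n_T)P, K_p = p_A2^2 / (p_B2).
This yields a degree-2 equation in X; solving on (0,1), X = 0.248.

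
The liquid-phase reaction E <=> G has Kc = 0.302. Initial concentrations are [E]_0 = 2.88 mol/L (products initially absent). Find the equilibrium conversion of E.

Let X = conversion of E; extent ξ = 2.88·X mol/L.
Concentrations: [E] = 2.88 − 2.88X; [G] = 2.88X.
Kc = [G] / ([E]).
Equating to 0.302: the physical root is X = 0.232.

X = 0.232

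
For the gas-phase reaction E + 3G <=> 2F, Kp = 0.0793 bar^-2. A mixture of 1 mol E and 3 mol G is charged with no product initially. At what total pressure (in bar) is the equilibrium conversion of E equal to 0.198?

P = 1.52 bar

Take 1 mol E as basis and let X be its fractional conversion, so ξ = X.
Moles: n_E = 1 − X; n_G = 3 − 3X; n_F = 2X.
n_T = Σnᵢ = 4 − 2X.
Kp = p_F^2 / (p_E p_G^3) with p_i = (n_i/n_T)·P.
At X = 0.198: the mole-fraction product g(X) = Π y_i^ν_i = 0.1823. Since Kp = g(X)·P^{-2}, P = (g/Kp)^(1/2) = (0.1823/0.0793)^(1/2) = 1.52 bar.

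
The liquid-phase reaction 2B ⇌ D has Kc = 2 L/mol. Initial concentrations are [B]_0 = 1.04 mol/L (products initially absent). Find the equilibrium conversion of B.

Let X = conversion of B; extent ξ = 1.04X/2 mol/L.
Concentrations: [B] = 1.04 − 1.04X; [D] = 0.52X.
Kc = [D] / ([B]^2).
Setting equal to 2 and solving for X on (0,1) gives X = 0.615.

X = 0.615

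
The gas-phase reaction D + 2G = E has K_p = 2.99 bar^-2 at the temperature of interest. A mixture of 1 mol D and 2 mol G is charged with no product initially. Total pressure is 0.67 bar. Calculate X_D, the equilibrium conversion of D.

Let X = conversion of D (basis 1 mol D); extent of reaction ξ = X.
At extent ξ: n_D = 1 − X; n_G = 2 − 2X; n_E = X.
n_T = Σnᵢ = 3 − 2X.
With p_i = (n_i/n_T)P, K_p = p_E / (p_D p_G^2).
Setting this equal to 2.99 bar^-2 and taking the physical root (0 < X < 1) gives X = 0.311.

X = 0.311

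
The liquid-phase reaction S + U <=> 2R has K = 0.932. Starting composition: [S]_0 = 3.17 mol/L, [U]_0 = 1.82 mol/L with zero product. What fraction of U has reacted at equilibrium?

Let X = conversion of U; extent ξ = 1.82·X mol/L.
Concentrations: [S] = 3.17 − 1.82X; [U] = 1.82 − 1.82X; [R] = 3.64X.
K = [R]^2 / ([S] [U]).
This equals 0.932 at X = 0.422 (the root in 0 < X < 1).

X = 0.422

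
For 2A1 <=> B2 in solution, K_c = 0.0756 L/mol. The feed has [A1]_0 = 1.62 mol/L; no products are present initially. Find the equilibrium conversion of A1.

Let X = conversion of A1; extent ξ = 1.62X/2 mol/L.
Concentrations: [A1] = 1.62 − 1.62X; [B2] = 0.81X.
K_c = [B2] / ([A1]^2).
Equating to 0.0756 L/mol: the physical root is X = 0.169.

X = 0.169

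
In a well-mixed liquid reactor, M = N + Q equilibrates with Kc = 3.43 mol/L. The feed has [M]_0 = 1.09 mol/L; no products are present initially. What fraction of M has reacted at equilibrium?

X = 0.798

Let X = conversion of M; extent ξ = 1.09·X mol/L.
Concentrations: [M] = 1.09 − 1.09X; [N] = 1.09X; [Q] = 1.09X.
Kc = [N] [Q] / ([M]).
This equals 3.43 at X = 0.798 (the root in 0 < X < 1).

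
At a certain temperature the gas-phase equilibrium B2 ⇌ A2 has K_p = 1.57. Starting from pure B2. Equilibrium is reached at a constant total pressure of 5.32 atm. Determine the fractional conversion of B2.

Basis: 1 mol B2 initially; let X = conversion of B2. Extent ξ = X.
At extent ξ: n_B2 = 1 − X; n_A2 = X.
Since Δν = 0, n_T = 1 throughout.
With p_i = (n_i/n_T)P, K_p = p_A2 / (p_B2).
Substituting and setting equal to 1.57 gives a polynomial in X; the root in (0,1) is X = 0.611.

X = 0.611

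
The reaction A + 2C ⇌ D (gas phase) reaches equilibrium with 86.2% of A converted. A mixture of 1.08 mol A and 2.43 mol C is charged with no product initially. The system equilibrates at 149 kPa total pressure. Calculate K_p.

K_p = 0.00237 kPa^-2

Let X = conversion of A (basis 1.08 mol A); extent of reaction ξ = 1.08X.
Species balance: n_A = 1.08 − 1.08X; n_C = 2.43 − 2.16X; n_D = 1.08X.
Total moles n_T = 3.51 − 2.16X.
At X = 0.862: n_A = 0.149, n_C = 0.568, n_D = 0.931, n_T = 1.65.
p_i = (n_i/n_T)·P. K_p = p_D / (p_A p_C^2) = 0.00237 kPa^-2.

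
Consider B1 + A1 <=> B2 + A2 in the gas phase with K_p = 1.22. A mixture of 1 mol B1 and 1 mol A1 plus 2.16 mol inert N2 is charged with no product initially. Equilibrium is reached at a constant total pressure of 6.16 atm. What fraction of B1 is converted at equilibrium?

X = 0.525

Take 1 mol B1 as basis and let X be its fractional conversion, so ξ = X.
Species balance: n_B1 = 1 − X; n_A1 = 1 − X; n_B2 = X; n_A2 = X; n_I = 2.16 (inert).
Total moles n_T = 4.16 (Δν = 0, constant).
Mole fractions y_i = n_i/n_T; K_p = p_B2 p_A2 / (p_B1 p_A1) with p_i = y_i·P.
This yields a degree-2 equation in X; solving on (0,1), X = 0.525.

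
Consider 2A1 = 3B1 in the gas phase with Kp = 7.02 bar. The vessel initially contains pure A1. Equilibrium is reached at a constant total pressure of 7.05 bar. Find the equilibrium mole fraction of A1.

Take 1 mol A1 as basis and let X be its fractional conversion, so ξ = 0.5X.
At extent ξ: n_A1 = 1 − X; n_B1 = 1.5X.
Summing: n_T = 1 + 0.5X.
With p_i = (n_i/n_T)P, Kp = p_B1^3 / (p_A1^2).
Substituting and setting equal to 7.02 bar gives a polynomial in X; the root in (0,1) is X = 0.469.
Then n_A1 = 0.531, n_T = 1.23, so y_A1 = 0.431.

y_A1 = 0.431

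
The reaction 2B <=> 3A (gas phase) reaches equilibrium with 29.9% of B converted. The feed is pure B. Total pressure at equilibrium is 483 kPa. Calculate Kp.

Kp = 77.1 kPa

Basis: 1 mol B initially; let X = conversion of B. Extent ξ = 0.5X.
Species balance: n_B = 1 − X; n_A = 1.5X.
Summing: n_T = 1 + 0.5X.
At X = 0.299: n_B = 0.701, n_A = 0.449, n_T = 1.15.
p_i = (n_i/n_T)·P. Kp = p_A^3 / (p_B^2) = 77.1 kPa.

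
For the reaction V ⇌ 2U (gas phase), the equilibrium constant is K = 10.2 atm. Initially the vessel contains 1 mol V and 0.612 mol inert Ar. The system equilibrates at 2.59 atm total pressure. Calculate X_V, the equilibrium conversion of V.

Basis: 1 mol V initially; let X = conversion of V. Extent ξ = X.
Moles: n_V = 1 − X; n_U = 2X; n_I = 0.612 (inert).
Summing: n_T = 1.61 + X.
With p_i = (n_i/n_T)P, K = p_U^2 / (p_V).
Equating to 10.2 atm and solving on 0 < X < 1: X = 0.755.

X = 0.755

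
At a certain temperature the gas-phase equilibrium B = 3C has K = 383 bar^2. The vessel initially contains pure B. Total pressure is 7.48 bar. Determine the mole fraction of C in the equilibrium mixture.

Take 1 mol B as basis and let X be its fractional conversion, so ξ = X.
At extent ξ: n_B = 1 − X; n_C = 3X.
Total moles n_T = 1 + 2X.
With p_i = (n_i/n_T)P, K = p_C^3 / (p_B).
This yields a degree-3 equation in X; solving on (0,1), X = 0.740.
Then n_C = 2.22, n_T = 2.48, so y_C = 0.895.

y_C = 0.895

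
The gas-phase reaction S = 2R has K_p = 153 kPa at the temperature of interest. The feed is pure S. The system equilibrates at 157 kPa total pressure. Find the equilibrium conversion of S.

X = 0.443

Basis: 1 mol S initially; let X = conversion of S. Extent ξ = X.
Species balance: n_S = 1 − X; n_R = 2X.
Total moles n_T = 1 + X.
y_i = n_i/n_T, p_i = y_i·P. K_p = p_R^2 / (p_S).
Equating to 153 kPa and solving on 0 < X < 1: X = 0.443.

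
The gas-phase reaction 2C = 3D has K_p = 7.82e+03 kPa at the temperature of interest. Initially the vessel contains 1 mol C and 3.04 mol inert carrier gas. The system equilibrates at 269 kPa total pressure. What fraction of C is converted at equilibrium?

X = 0.869

Let X = conversion of C (basis 1 mol C); extent of reaction ξ = 0.5X.
Mole table: n_C = 1 − X; n_D = 1.5X; n_I = 3.04 (inert).
n_T = Σnᵢ = 4.04 + 0.5X.
With p_i = (n_i/n_T)P, K_p = p_D^3 / (p_C^2).
Setting this equal to 7.82e+03 kPa and taking the physical root (0 < X < 1) gives X = 0.869.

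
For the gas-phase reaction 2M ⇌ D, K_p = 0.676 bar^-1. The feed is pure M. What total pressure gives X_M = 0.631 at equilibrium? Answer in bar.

P = 2.35 bar

Let X = conversion of M (basis 1 mol M); extent of reaction ξ = 0.5X.
Species balance: n_M = 1 − X; n_D = 0.5X.
Summing: n_T = 1 − 0.5X.
K_p = p_D / (p_M^2) with p_i = (n_i/n_T)·P.
At X = 0.631: the mole-fraction product g(X) = Π y_i^ν_i = 1.586. Since K_p = g(X)·P^{-1}, P = (g/K_p)^(1/1) = (1.586/0.676)^(1/1) = 2.35 bar.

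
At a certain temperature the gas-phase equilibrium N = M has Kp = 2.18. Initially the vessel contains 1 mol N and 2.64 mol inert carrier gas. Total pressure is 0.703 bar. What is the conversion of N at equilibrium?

Basis: 1 mol N initially; let X = conversion of N. Extent ξ = X.
Species balance: n_N = 1 − X; n_M = X; n_I = 2.64 (inert).
n_T stays at 3.64 (no change in mole number).
y_i = n_i/n_T, p_i = y_i·P. Kp = p_M / (p_N).
Equating to 2.18 and solving on 0 < X < 1: X = 0.686.

X = 0.686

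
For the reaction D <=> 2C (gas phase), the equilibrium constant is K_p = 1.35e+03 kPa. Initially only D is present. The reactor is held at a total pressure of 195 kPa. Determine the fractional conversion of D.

X = 0.796

Take 1 mol D as basis and let X be its fractional conversion, so ξ = X.
Species balance: n_D = 1 − X; n_C = 2X.
Summing: n_T = 1 + X.
With p_i = (n_i/n_T)P, K_p = p_C^2 / (p_D).
Setting this equal to 1.35e+03 kPa and taking the physical root (0 < X < 1) gives X = 0.796.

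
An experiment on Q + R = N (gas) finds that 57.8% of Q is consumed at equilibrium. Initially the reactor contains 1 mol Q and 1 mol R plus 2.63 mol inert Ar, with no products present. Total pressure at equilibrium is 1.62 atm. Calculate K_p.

Let X = conversion of Q (basis 1 mol Q); extent of reaction ξ = X.
Mole table: n_Q = 1 − X; n_R = 1 − X; n_N = X; n_I = 2.63 (inert).
n_T = Σnᵢ = 4.63 − X.
At X = 0.578: n_Q = 0.422, n_R = 0.422, n_N = 0.578, n_T = 4.05.
p_i = (n_i/n_T)·P. K_p = p_N / (p_Q p_R) = 8.12 atm^-1.

K_p = 8.12 atm^-1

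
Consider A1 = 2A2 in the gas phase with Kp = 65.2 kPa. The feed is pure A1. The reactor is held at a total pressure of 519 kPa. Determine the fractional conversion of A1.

X = 0.174

Basis: 1 mol A1 initially; let X = conversion of A1. Extent ξ = X.
Moles: n_A1 = 1 − X; n_A2 = 2X.
Summing: n_T = 1 + X.
With p_i = (n_i/n_T)P, Kp = p_A2^2 / (p_A1).
Setting this equal to 65.2 kPa and taking the physical root (0 < X < 1) gives X = 0.174.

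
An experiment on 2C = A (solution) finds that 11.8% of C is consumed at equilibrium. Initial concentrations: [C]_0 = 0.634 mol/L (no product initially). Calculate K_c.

K_c = 0.12 L/mol

Let X = conversion of C.
Concentrations: [C] = 0.634 − 0.634X; [A] = 0.317X.
At X = 0.118: [C] = 0.559, [A] = 0.0374.
K_c = [A] / ([C]^2) = 0.12 L/mol.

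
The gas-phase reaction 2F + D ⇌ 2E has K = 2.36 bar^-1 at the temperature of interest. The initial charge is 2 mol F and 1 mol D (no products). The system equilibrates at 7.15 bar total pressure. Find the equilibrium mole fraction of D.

Basis: 2 mol F initially; let X = conversion of F. Extent ξ = X.
Moles: n_F = 2 − 2X; n_D = 1 − X; n_E = 2X.
Total moles n_T = 3 − X.
Mole fractions y_i = n_i/n_T; K = p_E^2 / (p_F^2 p_D) with p_i = y_i·P.
Substituting and setting equal to 2.36 bar^-1 gives a polynomial in X; the root in (0,1) is X = 0.621.
Then n_D = 0.379, n_T = 2.38, so y_D = 0.159.

y_D = 0.159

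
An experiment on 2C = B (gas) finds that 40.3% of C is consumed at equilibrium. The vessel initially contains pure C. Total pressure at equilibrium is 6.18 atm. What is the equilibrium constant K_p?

Take 1 mol C as basis and let X be its fractional conversion, so ξ = 0.5X.
At extent ξ: n_C = 1 − X; n_B = 0.5X.
Summing: n_T = 1 − 0.5X.
At X = 0.403: n_C = 0.597, n_B = 0.202, n_T = 0.798.
p_i = (n_i/n_T)·P. K_p = p_B / (p_C^2) = 0.073 atm^-1.

K_p = 0.073 atm^-1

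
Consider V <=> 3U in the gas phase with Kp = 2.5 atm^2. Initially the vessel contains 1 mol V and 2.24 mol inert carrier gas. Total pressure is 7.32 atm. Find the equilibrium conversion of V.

Basis: 1 mol V initially; let X = conversion of V. Extent ξ = X.
Species balance: n_V = 1 − X; n_U = 3X; n_I = 2.24 (inert).
n_T = Σnᵢ = 3.24 + 2X.
With p_i = (n_i/n_T)P, Kp = p_U^3 / (p_V).
Substituting and setting equal to 2.5 atm^2 gives a polynomial in X; the root in (0,1) is X = 0.262.

X = 0.262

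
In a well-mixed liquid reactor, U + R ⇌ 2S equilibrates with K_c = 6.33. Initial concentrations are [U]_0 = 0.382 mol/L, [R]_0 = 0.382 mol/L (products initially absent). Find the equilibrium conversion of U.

X = 0.557

Let X = conversion of U; extent ξ = 0.382·X mol/L.
Concentrations: [U] = 0.382 − 0.382X; [R] = 0.382 − 0.382X; [S] = 0.764X.
K_c = [S]^2 / ([U] [R]).
Equating to 6.33: the physical root is X = 0.557.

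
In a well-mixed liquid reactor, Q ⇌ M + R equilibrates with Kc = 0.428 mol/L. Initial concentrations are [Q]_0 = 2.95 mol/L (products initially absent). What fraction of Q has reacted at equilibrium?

Let X = conversion of Q; extent ξ = 2.95·X mol/L.
Concentrations: [Q] = 2.95 − 2.95X; [M] = 2.95X; [R] = 2.95X.
Kc = [M] [R] / ([Q]).
This equals 0.428 at X = 0.315 (the root in 0 < X < 1).

X = 0.315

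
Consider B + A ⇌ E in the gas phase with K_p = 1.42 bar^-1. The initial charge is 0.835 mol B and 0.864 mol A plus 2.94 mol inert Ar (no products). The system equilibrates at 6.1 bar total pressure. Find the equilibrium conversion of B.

X = 0.484

Basis: 0.835 mol B initially; let X = conversion of B. Extent ξ = 0.835X.
Mole table: n_B = 0.835 − 0.835X; n_A = 0.864 − 0.835X; n_E = 0.835X; n_I = 2.94 (inert).
Total moles n_T = 4.64 − 0.835X.
y_i = n_i/n_T, p_i = y_i·P. K_p = p_E / (p_B p_A).
This yields a degree-2 equation in X; solving on (0,1), X = 0.484.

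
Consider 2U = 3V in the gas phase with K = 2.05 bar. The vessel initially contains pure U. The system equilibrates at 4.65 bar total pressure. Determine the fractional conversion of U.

Take 1 mol U as basis and let X be its fractional conversion, so ξ = 0.5X.
Species balance: n_U = 1 − X; n_V = 1.5X.
Total moles n_T = 1 + 0.5X.
Mole fractions y_i = n_i/n_T; K = p_V^3 / (p_U^2) with p_i = y_i·P.
This yields a degree-3 equation in X; solving on (0,1), X = 0.388.

X = 0.388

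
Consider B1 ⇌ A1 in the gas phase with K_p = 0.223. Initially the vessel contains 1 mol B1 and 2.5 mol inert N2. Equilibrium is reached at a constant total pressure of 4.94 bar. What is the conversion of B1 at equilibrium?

Basis: 1 mol B1 initially; let X = conversion of B1. Extent ξ = X.
Species balance: n_B1 = 1 − X; n_A1 = X; n_I = 2.5 (inert).
n_T stays at 3.5 (no change in mole number).
With p_i = (n_i/n_T)P, K_p = p_A1 / (p_B1).
This yields a degree-1 equation in X; solving on (0,1), X = 0.182.

X = 0.182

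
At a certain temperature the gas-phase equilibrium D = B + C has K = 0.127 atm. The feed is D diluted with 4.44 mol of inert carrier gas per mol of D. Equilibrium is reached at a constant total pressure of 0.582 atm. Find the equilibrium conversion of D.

X = 0.667

Basis: 1 mol D initially; let X = conversion of D. Extent ξ = X.
Mole table: n_D = 1 − X; n_B = X; n_C = X; n_I = 4.44 (inert).
Total moles n_T = 5.44 + X.
Mole fractions y_i = n_i/n_T; K = p_B p_C / (p_D) with p_i = y_i·P.
This yields a degree-2 equation in X; solving on (0,1), X = 0.667.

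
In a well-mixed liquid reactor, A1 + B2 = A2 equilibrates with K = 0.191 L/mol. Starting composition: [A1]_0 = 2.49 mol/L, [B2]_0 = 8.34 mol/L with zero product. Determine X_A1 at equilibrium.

Let X = conversion of A1; extent ξ = 2.49·X mol/L.
Concentrations: [A1] = 2.49 − 2.49X; [B2] = 8.34 − 2.49X; [A2] = 2.49X.
K = [A2] / ([A1] [B2]).
This equals 0.191 at X = 0.569 (the root in 0 < X < 1).

X = 0.569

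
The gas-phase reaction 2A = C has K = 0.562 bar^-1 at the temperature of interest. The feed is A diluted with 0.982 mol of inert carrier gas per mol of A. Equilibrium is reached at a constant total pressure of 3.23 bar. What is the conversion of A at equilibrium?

Take 1 mol A as basis and let X be its fractional conversion, so ξ = 0.5X.
At extent ξ: n_A = 1 − X; n_C = 0.5X; n_I = 0.982 (inert).
n_T = Σnᵢ = 1.98 − 0.5X.
Mole fractions y_i = n_i/n_T; K = p_C / (p_A^2) with p_i = y_i·P.
Equating to 0.562 bar^-1 and solving on 0 < X < 1: X = 0.508.

X = 0.508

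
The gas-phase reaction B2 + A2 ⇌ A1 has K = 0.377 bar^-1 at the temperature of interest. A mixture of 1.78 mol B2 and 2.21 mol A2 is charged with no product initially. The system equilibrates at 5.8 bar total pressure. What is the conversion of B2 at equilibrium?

Let X = conversion of B2 (basis 1.78 mol B2); extent of reaction ξ = 1.78X.
Moles: n_B2 = 1.78 − 1.78X; n_A2 = 2.21 − 1.78X; n_A1 = 1.78X.
n_T = Σnᵢ = 3.99 − 1.78X.
With p_i = (n_i/n_T)P, K = p_A1 / (p_B2 p_A2).
Setting this equal to 0.377 bar^-1 and taking the physical root (0 < X < 1) gives X = 0.485.

X = 0.485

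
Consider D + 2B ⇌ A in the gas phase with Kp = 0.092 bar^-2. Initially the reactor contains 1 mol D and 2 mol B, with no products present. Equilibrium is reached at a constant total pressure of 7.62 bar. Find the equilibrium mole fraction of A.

Basis: 1 mol D initially; let X = conversion of D. Extent ξ = X.
Moles: n_D = 1 − X; n_B = 2 − 2X; n_A = X.
Summing: n_T = 3 − 2X.
With p_i = (n_i/n_T)P, Kp = p_A / (p_D p_B^2).
Equating to 0.092 bar^-2 and solving on 0 < X < 1: X = 0.547.
Then n_A = 0.547, n_T = 1.91, so y_A = 0.287.

y_A = 0.287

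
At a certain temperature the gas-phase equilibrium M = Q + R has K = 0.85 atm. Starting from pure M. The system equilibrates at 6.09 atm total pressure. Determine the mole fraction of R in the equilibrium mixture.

Basis: 1 mol M initially; let X = conversion of M. Extent ξ = X.
Mole table: n_M = 1 − X; n_Q = X; n_R = X.
Summing: n_T = 1 + X.
y_i = n_i/n_T, p_i = y_i·P. K = p_Q p_R / (p_M).
Substituting and setting equal to 0.85 atm gives a polynomial in X; the root in (0,1) is X = 0.350.
Then n_R = 0.35, n_T = 1.35, so y_R = 0.259.

y_R = 0.259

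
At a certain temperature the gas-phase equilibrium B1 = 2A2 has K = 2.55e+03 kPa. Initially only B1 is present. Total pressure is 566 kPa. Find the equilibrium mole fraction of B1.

Take 1 mol B1 as basis and let X be its fractional conversion, so ξ = X.
Moles: n_B1 = 1 − X; n_A2 = 2X.
n_T = Σnᵢ = 1 + X.
With p_i = (n_i/n_T)P, K = p_A2^2 / (p_B1).
Substituting and setting equal to 2.55e+03 kPa gives a polynomial in X; the root in (0,1) is X = 0.728.
Then n_B1 = 0.272, n_T = 1.73, so y_B1 = 0.158.

y_B1 = 0.158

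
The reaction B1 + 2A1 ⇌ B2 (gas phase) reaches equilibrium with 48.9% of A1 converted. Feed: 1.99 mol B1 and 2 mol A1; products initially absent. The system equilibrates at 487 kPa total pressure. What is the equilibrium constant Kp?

Take 2 mol A1 as basis and let X be its fractional conversion, so ξ = X.
Moles: n_B1 = 1.99 − X; n_A1 = 2 − 2X; n_B2 = X.
n_T = Σnᵢ = 3.99 − 2X.
At X = 0.489: n_B1 = 1.5, n_A1 = 1.02, n_B2 = 0.489, n_T = 3.01.
p_i = (n_i/n_T)·P. Kp = p_B2 / (p_B1 p_A1^2) = 1.19e-05 kPa^-2.

Kp = 1.19e-05 kPa^-2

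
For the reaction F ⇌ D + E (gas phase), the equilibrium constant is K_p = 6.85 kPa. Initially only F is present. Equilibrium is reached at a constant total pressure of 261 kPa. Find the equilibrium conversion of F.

X = 0.160

Let X = conversion of F (basis 1 mol F); extent of reaction ξ = X.
Species balance: n_F = 1 − X; n_D = X; n_E = X.
n_T = Σnᵢ = 1 + X.
y_i = n_i/n_T, p_i = y_i·P. K_p = p_D p_E / (p_F).
Equating to 6.85 kPa and solving on 0 < X < 1: X = 0.160.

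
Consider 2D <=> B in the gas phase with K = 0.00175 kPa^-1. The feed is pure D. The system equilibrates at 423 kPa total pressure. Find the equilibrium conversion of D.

X = 0.498

Basis: 1 mol D initially; let X = conversion of D. Extent ξ = 0.5X.
Mole table: n_D = 1 − X; n_B = 0.5X.
Total moles n_T = 1 − 0.5X.
y_i = n_i/n_T, p_i = y_i·P. K = p_B / (p_D^2).
Setting this equal to 0.00175 kPa^-1 and taking the physical root (0 < X < 1) gives X = 0.498.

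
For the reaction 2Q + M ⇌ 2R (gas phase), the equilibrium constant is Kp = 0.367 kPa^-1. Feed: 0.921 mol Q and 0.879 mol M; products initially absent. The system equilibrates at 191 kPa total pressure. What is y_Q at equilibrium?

y_Q = 0.109

Let X = conversion of Q (basis 0.921 mol Q); extent of reaction ξ = 0.461X.
Moles: n_Q = 0.921 − 0.921X; n_M = 0.879 − 0.461X; n_R = 0.921X.
n_T = Σnᵢ = 1.8 − 0.461X.
Mole fractions y_i = n_i/n_T; Kp = p_R^2 / (p_Q^2 p_M) with p_i = y_i·P.
Equating to 0.367 kPa^-1 and solving on 0 < X < 1: X = 0.832.
Then n_Q = 0.155, n_T = 1.42, so y_Q = 0.109.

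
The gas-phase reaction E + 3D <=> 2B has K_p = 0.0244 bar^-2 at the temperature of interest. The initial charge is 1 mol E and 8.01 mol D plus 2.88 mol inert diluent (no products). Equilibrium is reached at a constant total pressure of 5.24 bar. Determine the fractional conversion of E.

Let X = conversion of E (basis 1 mol E); extent of reaction ξ = X.
Species balance: n_E = 1 − X; n_D = 8.01 − 3X; n_B = 2X; n_I = 2.88 (inert).
n_T = Σnᵢ = 11.9 − 2X.
y_i = n_i/n_T, p_i = y_i·P. K_p = p_B^2 / (p_E p_D^3).
Substituting and setting equal to 0.0244 bar^-2 gives a polynomial in X; the root in (0,1) is X = 0.465.

X = 0.465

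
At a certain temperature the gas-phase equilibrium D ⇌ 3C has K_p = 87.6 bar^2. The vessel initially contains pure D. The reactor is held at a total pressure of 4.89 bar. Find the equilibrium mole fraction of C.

y_C = 0.839

Take 1 mol D as basis and let X be its fractional conversion, so ξ = X.
At extent ξ: n_D = 1 − X; n_C = 3X.
n_T = Σnᵢ = 1 + 2X.
y_i = n_i/n_T, p_i = y_i·P. K_p = p_C^3 / (p_D).
This yields a degree-3 equation in X; solving on (0,1), X = 0.634.
Then n_C = 1.9, n_T = 2.27, so y_C = 0.839.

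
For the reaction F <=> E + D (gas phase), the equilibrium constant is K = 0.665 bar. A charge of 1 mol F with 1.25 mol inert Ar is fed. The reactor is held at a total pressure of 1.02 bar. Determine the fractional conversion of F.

Let X = conversion of F (basis 1 mol F); extent of reaction ξ = X.
Mole table: n_F = 1 − X; n_E = X; n_D = X; n_I = 1.25 (inert).
Summing: n_T = 2.25 + X.
With p_i = (n_i/n_T)P, K = p_E p_D / (p_F).
Substituting and setting equal to 0.665 bar gives a polynomial in X; the root in (0,1) is X = 0.727.

X = 0.727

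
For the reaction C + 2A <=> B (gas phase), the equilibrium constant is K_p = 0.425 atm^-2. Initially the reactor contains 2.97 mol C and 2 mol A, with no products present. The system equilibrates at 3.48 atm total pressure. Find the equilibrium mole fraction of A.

Let X = conversion of A (basis 2 mol A); extent of reaction ξ = X.
Mole table: n_C = 2.97 − X; n_A = 2 − 2X; n_B = X.
Total moles n_T = 4.97 − 2X.
Mole fractions y_i = n_i/n_T; K_p = p_B / (p_C p_A^2) with p_i = y_i·P.
Setting this equal to 0.425 atm^-2 and taking the physical root (0 < X < 1) gives X = 0.585.
Then n_A = 0.83, n_T = 3.8, so y_A = 0.218.

y_A = 0.218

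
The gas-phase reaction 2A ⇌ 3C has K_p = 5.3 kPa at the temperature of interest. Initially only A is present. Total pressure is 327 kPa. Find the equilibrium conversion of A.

X = 0.155

Basis: 1 mol A initially; let X = conversion of A. Extent ξ = 0.5X.
At extent ξ: n_A = 1 − X; n_C = 1.5X.
n_T = Σnᵢ = 1 + 0.5X.
y_i = n_i/n_T, p_i = y_i·P. K_p = p_C^3 / (p_A^2).
This yields a degree-3 equation in X; solving on (0,1), X = 0.155.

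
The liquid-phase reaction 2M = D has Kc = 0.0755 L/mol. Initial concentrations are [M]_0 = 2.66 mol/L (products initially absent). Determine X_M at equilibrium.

Let X = conversion of M; extent ξ = 2.66X/2 mol/L.
Concentrations: [M] = 2.66 − 2.66X; [D] = 1.33X.
Kc = [D] / ([M]^2).
Setting equal to 0.0755 and solving for X on (0,1) gives X = 0.235.

X = 0.235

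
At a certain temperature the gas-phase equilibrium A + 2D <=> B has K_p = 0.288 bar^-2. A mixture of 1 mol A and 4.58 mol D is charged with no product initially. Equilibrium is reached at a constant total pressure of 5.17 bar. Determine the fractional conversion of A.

Basis: 1 mol A initially; let X = conversion of A. Extent ξ = X.
Mole table: n_A = 1 − X; n_D = 4.58 − 2X; n_B = X.
Summing: n_T = 5.58 − 2X.
y_i = n_i/n_T, p_i = y_i·P. K_p = p_B / (p_A p_D^2).
This yields a degree-3 equation in X; solving on (0,1), X = 0.811.

X = 0.811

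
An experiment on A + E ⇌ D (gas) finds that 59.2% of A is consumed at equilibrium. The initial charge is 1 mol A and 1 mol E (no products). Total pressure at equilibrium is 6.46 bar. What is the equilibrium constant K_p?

K_p = 0.775 bar^-1

Basis: 1 mol A initially; let X = conversion of A. Extent ξ = X.
At extent ξ: n_A = 1 − X; n_E = 1 − X; n_D = X.
n_T = Σnᵢ = 2 − X.
At X = 0.592: n_A = 0.408, n_E = 0.408, n_D = 0.592, n_T = 1.41.
p_i = (n_i/n_T)·P. K_p = p_D / (p_A p_E) = 0.775 bar^-1.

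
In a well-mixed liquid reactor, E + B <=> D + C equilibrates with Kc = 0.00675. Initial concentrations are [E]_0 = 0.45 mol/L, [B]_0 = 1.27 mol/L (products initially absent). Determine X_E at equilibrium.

Let X = conversion of E; extent ξ = 0.45·X mol/L.
Concentrations: [E] = 0.45 − 0.45X; [B] = 1.27 − 0.45X; [D] = 0.45X; [C] = 0.45X.
Kc = [D] [C] / ([E] [B]).
This equals 0.00675 at X = 0.126 (the root in 0 < X < 1).

X = 0.126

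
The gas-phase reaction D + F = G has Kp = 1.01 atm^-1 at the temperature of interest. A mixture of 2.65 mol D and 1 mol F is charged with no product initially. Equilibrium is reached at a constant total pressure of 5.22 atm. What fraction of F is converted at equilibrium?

X = 0.775

Take 1 mol F as basis and let X be its fractional conversion, so ξ = X.
Moles: n_D = 2.65 − X; n_F = 1 − X; n_G = X.
Summing: n_T = 3.65 − X.
y_i = n_i/n_T, p_i = y_i·P. Kp = p_G / (p_D p_F).
Substituting and setting equal to 1.01 atm^-1 gives a polynomial in X; the root in (0,1) is X = 0.775.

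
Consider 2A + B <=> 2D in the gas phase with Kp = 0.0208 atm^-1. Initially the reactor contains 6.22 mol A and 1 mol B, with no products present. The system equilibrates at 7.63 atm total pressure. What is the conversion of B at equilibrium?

X = 0.341

Take 1 mol B as basis and let X be its fractional conversion, so ξ = X.
Moles: n_A = 6.22 − 2X; n_B = 1 − X; n_D = 2X.
n_T = Σnᵢ = 7.22 − X.
y_i = n_i/n_T, p_i = y_i·P. Kp = p_D^2 / (p_A^2 p_B).
Equating to 0.0208 atm^-1 and solving on 0 < X < 1: X = 0.341.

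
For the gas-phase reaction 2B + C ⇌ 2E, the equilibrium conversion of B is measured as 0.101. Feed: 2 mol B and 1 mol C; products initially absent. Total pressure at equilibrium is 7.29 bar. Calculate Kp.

Kp = 0.00558 bar^-1

Take 2 mol B as basis and let X be its fractional conversion, so ξ = X.
Mole table: n_B = 2 − 2X; n_C = 1 − X; n_E = 2X.
n_T = Σnᵢ = 3 − X.
At X = 0.101: n_B = 1.8, n_C = 0.899, n_E = 0.202, n_T = 2.9.
p_i = (n_i/n_T)·P. Kp = p_E^2 / (p_B^2 p_C) = 0.00558 bar^-1.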